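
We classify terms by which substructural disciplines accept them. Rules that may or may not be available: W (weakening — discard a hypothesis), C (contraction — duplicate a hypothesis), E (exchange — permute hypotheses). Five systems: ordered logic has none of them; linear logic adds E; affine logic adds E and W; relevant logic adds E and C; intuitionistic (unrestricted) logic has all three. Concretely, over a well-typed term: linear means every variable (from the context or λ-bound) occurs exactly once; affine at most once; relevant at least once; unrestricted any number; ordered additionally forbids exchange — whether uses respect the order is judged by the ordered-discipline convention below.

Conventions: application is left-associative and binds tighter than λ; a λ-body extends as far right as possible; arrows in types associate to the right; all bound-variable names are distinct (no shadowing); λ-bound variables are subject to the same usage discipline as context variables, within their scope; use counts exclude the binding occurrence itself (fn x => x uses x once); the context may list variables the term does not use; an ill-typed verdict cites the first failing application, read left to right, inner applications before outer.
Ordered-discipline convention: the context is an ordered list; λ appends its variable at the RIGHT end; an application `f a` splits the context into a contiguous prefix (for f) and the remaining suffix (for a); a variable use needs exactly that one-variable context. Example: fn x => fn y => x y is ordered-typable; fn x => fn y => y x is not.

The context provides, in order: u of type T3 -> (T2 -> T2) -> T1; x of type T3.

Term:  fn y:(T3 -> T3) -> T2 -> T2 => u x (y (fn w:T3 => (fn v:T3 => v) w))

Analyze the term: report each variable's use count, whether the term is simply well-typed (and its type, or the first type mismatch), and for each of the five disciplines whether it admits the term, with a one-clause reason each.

variable uses: u ×1; x ×1; y (λ-bound) ×1; w (λ-bound) ×1; v (λ-bound) ×1
left-to-right use order: u, x, y, v, w
typing: well-typed at ((T3 -> T3) -> T2 -> T2) -> T1
ordered ✓ (single-use (u, x, y, w, v), ordered derivation ok)
linear ✓ (each of u, x, y, w, v used exactly once)
affine ✓ (at most one use each (u, x, y, w, v))
relevant ✓ (none of u, x, y, w, v goes unused)
unrestricted ✓ (typability at ((T3 -> T3) -> T2 -> T2) -> T1 is all that's needed)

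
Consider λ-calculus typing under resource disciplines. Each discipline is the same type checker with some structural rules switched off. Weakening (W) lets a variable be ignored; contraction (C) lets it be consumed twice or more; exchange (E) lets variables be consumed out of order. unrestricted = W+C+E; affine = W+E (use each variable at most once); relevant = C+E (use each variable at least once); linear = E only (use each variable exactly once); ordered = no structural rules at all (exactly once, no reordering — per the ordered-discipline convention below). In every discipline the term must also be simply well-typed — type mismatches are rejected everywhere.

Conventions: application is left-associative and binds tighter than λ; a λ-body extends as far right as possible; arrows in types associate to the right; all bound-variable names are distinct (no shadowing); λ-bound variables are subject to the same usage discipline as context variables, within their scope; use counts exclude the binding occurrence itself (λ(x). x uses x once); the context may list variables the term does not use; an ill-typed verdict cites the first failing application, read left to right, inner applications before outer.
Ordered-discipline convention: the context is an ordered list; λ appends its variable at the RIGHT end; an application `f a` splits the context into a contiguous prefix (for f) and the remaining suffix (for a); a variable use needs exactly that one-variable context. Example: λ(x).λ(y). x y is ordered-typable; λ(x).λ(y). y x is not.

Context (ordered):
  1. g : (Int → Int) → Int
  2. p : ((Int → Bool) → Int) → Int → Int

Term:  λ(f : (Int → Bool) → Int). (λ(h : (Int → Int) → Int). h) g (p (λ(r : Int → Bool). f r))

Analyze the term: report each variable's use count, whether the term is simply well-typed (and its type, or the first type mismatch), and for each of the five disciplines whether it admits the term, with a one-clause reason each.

usage: g=1; p=1; f (bound)=1; h (bound)=1; r (bound)=1
order of uses: h, g, p, f, r
typing: well-typed at ((Int → Bool) → Int) → Int
ordered: ✓, one use each (g, p, f, h, r); ordered split holds
linear: ✓, each of g, p, f, h, r used exactly once
affine: ✓, at most one use each (g, p, f, h, r)
relevant: ✓, every one of g, p, f, h, r appears
unrestricted: ✓, type-checks (((Int → Bool) → Int) → Int) and nothing is barred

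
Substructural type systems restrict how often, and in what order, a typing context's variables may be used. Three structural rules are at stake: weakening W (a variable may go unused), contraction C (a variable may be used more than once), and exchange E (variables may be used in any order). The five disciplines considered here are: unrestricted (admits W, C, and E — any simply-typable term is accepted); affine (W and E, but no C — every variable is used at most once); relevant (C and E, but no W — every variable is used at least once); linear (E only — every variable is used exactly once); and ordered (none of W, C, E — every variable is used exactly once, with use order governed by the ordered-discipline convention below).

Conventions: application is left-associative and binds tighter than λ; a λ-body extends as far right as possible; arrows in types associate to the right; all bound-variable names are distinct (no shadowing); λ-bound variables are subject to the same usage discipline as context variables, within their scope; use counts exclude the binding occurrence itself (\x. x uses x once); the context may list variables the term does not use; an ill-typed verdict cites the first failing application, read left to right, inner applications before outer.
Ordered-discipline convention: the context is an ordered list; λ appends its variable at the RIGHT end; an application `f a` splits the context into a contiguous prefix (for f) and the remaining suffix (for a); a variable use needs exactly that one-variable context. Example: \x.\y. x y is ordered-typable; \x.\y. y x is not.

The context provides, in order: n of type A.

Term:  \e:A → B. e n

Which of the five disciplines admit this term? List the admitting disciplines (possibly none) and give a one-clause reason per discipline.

admitted in: linear, affine, relevant, unrestricted
counts: n: 1, e (λ-bound): 1
left-to-right use order: e, n
typing: ✓ — (A → B) → B
ordered ✗ (no ordered split (uses run e, n))
linear ✓ (each of n, e used exactly once)
affine ✓ (n, e: no repeats, contraction unneeded)
relevant ✓ (n, e: all used, weakening unneeded)
unrestricted ✓ (type-checks ((A → B) → B) and nothing is barred)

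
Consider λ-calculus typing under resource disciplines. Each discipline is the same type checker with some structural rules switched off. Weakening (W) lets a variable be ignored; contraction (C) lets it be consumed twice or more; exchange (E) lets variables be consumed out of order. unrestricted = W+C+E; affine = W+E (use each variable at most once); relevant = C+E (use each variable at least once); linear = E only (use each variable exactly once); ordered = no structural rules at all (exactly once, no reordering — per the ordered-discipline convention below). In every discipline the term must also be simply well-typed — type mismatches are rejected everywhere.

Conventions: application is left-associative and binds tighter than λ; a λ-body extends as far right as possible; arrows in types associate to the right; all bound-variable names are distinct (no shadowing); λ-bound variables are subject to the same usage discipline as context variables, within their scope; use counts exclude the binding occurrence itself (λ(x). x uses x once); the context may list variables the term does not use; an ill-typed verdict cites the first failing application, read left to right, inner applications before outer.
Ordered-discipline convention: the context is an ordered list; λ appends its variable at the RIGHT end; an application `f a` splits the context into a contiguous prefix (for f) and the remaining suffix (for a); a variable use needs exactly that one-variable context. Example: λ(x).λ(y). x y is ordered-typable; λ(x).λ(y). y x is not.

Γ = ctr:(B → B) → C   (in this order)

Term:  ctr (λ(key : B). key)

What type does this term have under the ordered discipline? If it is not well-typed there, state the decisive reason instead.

term : C
variable uses: ctr=1, key (λ-bound)=1
order of uses: ctr, key
typing: the term checks, with type C
all disciplines: ordered ✓ | linear ✓ | affine ✓ | relevant ✓ | unrestricted ✓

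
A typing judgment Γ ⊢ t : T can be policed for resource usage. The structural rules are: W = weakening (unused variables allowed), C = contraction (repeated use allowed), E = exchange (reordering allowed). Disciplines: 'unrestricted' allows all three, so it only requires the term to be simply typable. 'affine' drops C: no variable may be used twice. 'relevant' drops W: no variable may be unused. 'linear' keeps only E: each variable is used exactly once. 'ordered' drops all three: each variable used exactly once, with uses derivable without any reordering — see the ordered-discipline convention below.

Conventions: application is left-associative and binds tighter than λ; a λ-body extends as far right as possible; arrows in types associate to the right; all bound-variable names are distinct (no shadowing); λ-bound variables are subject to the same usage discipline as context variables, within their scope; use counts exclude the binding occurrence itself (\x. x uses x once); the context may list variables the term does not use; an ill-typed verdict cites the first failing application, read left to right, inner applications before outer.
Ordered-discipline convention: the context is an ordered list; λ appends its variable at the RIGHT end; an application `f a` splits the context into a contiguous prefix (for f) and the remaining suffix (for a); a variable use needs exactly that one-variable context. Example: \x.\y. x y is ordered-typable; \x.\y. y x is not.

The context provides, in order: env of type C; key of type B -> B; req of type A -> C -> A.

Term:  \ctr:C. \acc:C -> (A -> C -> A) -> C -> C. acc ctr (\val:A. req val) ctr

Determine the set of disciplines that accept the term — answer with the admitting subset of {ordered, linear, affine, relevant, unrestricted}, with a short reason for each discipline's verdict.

admitted in: unrestricted
use counts: env: 0, key: 0, req: 1, ctr (bound): 2, acc (bound): 1, val (bound): 1
order of uses: acc, ctr, req, val, ctr
typing: well-typed at C -> (C -> (A -> C -> A) -> C -> C) -> C
ordered: ✗ — needs contraction — ctr ×2; unused: env, key — weakening required
linear: ✗ — needs contraction — ctr ×2; unused: env, key — weakening required
affine: ✗ — needs contraction — ctr ×2
relevant: ✗ — unused: env, key — weakening required
unrestricted: ✓ — type-checks (C -> (C -> (A -> C -> A) -> C -> C) -> C) and nothing is barred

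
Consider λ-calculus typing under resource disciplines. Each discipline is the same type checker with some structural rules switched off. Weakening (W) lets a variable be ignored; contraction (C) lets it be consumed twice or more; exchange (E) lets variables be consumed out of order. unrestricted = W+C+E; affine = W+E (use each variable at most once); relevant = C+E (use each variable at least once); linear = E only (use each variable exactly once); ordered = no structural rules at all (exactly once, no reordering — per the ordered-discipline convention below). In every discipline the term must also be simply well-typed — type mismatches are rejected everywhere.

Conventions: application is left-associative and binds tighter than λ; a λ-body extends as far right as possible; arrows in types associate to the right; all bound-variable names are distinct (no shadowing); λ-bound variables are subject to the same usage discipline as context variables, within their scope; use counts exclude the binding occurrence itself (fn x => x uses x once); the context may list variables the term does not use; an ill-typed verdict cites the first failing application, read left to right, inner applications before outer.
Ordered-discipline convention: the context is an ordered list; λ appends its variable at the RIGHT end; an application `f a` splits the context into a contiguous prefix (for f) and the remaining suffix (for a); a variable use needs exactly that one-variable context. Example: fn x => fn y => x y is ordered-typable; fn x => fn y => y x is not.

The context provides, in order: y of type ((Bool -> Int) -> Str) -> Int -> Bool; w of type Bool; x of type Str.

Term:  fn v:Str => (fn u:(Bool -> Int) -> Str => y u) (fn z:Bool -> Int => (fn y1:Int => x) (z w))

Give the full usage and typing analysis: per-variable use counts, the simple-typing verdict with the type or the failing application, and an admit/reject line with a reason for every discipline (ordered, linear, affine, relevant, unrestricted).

usage: y: 1×, w: 1×, x: 1×, v (bound): 0×, u (bound): 1×, z (bound): 1×, y1 (bound): 0×
left-to-right use order: y, u, x, z, w
typing: well-typed at Str -> Int -> Bool
ordered: ✗, v, y1 left unused
linear: ✗, v, y1 left unused
affine: ✓, no duplicate uses among y, w, x, v, u, z, y1
relevant: ✗, v, y1 left unused
unrestricted: ✓, typability at Str -> Int -> Bool is all that's needed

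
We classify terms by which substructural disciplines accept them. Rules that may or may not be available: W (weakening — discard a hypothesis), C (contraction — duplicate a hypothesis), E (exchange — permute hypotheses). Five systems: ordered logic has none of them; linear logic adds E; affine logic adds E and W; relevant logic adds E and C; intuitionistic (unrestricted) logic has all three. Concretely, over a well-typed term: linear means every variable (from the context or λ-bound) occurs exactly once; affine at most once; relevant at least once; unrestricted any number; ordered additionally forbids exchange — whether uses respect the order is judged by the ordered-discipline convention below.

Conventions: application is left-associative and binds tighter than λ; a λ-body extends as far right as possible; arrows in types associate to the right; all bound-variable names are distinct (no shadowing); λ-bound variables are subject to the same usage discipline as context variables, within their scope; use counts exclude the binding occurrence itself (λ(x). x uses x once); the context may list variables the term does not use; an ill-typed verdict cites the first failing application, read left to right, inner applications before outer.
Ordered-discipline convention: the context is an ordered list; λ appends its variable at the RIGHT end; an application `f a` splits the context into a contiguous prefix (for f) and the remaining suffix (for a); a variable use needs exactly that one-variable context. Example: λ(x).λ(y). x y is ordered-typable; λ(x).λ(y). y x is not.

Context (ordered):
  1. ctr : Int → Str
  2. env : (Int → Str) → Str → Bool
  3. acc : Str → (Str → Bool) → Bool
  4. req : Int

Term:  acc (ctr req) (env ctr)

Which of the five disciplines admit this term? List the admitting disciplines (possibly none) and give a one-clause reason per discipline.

admitted by: relevant, unrestricted
usage: ctr=2; env=1; acc=1; req=1
use order (left to right): acc, ctr, req, env, ctr
typing: well-typed — term : Bool
ordered ✗ (uses contraction: ctr ×2)
linear ✗ (uses contraction: ctr ×2)
affine ✗ (uses contraction: ctr ×2)
relevant ✓ (at least one use each (ctr, env, acc, req))
unrestricted ✓ (type-checks (Bool) and nothing is barred)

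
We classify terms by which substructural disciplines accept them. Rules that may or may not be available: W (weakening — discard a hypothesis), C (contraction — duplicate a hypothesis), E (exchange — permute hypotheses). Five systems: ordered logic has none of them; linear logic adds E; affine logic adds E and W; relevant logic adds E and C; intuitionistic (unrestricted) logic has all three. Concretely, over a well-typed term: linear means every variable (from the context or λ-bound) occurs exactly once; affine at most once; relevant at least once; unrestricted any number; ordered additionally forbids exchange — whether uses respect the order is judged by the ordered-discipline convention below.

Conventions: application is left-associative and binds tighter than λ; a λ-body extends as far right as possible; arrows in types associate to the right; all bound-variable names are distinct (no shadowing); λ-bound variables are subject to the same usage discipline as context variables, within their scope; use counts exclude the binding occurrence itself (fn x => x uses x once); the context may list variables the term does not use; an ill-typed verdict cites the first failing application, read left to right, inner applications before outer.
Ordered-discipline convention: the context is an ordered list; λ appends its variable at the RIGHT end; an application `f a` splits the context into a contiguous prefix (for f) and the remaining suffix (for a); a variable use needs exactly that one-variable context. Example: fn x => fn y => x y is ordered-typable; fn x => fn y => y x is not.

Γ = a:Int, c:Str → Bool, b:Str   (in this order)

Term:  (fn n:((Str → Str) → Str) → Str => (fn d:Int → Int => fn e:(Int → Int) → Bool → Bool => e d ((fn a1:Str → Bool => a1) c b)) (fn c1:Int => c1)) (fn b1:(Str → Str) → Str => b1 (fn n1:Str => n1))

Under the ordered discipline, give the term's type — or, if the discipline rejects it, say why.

not well-typed under ordered — a, n never used (weakening)
variable uses: a: 0; c: 1; b: 1; n [bound]: 0; d [bound]: 1; e [bound]: 1; a1 [bound]: 1; c1 [bound]: 1; b1 [bound]: 1; n1 [bound]: 1
uses in reading order: e, d, a1, c, b, c1, b1, n1
typing: well-typed — term : ((Int → Int) → Bool → Bool) → Bool
across the five disciplines: ordered ✗ · linear ✗ · affine ✓ · relevant ✗ · unrestricted ✓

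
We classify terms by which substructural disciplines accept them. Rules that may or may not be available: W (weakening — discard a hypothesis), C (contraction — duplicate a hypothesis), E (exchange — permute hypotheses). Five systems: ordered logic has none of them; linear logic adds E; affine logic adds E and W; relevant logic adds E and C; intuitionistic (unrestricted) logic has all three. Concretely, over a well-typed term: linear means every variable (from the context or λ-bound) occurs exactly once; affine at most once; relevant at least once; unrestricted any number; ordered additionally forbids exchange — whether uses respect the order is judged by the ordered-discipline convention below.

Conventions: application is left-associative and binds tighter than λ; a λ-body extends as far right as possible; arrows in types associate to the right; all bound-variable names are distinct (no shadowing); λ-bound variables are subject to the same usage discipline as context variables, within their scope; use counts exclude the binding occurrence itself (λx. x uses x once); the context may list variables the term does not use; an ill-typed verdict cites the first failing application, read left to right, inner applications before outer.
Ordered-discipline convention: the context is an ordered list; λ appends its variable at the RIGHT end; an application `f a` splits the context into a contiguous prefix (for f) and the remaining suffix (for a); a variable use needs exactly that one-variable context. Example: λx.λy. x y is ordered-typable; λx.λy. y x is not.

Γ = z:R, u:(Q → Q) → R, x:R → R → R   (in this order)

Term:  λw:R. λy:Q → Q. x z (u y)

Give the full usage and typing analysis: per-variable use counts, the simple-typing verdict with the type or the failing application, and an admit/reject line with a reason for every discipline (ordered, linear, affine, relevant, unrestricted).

counts: z: 1; u: 1; x: 1; w (bound): 0; y (bound): 1
left-to-right use order: x, z, u, y
typing: ✓ — R → (Q → Q) → R
ordered: ✗ — w never used (weakening)
linear: ✗ — w never used (weakening)
affine: ✓ — no duplicate uses among z, u, x, w, y
relevant: ✗ — w never used (weakening)
unrestricted: ✓ — typability at R → (Q → Q) → R is all that's needed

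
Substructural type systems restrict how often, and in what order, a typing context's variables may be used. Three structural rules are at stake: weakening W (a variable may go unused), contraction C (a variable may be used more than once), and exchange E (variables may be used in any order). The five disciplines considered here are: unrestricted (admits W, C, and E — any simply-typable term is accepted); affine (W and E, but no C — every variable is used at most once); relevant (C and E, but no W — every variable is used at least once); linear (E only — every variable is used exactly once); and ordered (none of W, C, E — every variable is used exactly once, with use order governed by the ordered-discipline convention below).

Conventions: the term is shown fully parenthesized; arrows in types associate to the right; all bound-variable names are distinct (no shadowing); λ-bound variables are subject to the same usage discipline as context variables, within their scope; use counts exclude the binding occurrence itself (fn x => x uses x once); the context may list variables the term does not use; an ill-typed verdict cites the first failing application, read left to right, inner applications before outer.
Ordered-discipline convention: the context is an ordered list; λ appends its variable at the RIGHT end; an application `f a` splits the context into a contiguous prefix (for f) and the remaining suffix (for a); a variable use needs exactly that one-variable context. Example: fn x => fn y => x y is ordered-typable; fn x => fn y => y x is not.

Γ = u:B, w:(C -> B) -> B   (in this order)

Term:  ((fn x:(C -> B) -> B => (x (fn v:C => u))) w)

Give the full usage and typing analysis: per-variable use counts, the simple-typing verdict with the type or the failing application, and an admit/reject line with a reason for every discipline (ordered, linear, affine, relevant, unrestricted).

usage: u: 1×; w: 1×; x (λ-bound): 1×; v (λ-bound): 0×
order of uses: x, u, w
typing: well-typed at B
ordered: ✗, needs weakening: v unused
linear: ✗, needs weakening: v unused
affine: ✓, u, w, x, v: no repeats, contraction unneeded
relevant: ✗, needs weakening: v unused
unrestricted: ✓, type-checks (B) and nothing is barred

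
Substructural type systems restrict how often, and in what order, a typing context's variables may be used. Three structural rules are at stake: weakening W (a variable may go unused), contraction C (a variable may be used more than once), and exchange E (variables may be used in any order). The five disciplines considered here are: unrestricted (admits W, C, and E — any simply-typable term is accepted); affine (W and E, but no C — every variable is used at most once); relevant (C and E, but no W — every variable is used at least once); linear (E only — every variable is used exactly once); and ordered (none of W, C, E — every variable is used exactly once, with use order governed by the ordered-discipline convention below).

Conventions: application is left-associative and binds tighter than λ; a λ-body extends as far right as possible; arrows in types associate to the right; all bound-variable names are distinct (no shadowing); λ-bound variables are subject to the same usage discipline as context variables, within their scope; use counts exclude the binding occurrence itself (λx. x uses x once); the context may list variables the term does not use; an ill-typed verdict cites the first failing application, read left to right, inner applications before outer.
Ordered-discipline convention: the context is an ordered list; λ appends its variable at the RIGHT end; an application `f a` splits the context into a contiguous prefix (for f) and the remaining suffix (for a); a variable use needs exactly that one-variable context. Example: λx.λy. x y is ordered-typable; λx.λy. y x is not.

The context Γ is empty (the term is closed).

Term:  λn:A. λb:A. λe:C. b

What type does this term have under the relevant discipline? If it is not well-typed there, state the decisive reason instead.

not well-typed under relevant — unused: n, e — weakening required
counts: n (bound) ×0, b (bound) ×1, e (bound) ×0
order of uses: b
typing: well-typed — term : A -> A -> C -> A
per-discipline verdicts: ordered ✗ | linear ✗ | affine ✓ | relevant ✗ | unrestricted ✓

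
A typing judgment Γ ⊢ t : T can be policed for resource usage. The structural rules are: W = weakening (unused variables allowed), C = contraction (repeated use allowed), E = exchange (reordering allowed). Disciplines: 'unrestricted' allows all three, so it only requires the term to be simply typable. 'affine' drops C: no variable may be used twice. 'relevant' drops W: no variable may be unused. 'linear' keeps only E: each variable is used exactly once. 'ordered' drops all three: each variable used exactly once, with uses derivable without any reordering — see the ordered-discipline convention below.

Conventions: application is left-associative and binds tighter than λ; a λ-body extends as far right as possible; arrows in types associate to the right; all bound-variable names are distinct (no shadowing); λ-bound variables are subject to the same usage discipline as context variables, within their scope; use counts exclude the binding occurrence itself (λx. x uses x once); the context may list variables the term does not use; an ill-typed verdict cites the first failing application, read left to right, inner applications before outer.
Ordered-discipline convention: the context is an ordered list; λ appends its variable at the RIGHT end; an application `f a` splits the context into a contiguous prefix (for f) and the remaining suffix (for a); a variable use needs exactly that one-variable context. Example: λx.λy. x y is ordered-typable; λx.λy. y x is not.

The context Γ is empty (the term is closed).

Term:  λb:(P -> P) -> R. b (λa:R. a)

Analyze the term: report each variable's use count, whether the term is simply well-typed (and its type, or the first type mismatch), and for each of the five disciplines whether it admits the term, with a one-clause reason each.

use counts: b (bound)=1, a (bound)=1
uses in reading order: b, a
typing: ill-typed: an application expects P -> P but receives R -> R
ordered: ✗ — a type mismatch blocks all five
linear: ✗ — the type mismatch rejects it
affine: ✗ — not simply typable
relevant: ✗ — fails simple typing
unrestricted: ✗ — a type mismatch blocks all five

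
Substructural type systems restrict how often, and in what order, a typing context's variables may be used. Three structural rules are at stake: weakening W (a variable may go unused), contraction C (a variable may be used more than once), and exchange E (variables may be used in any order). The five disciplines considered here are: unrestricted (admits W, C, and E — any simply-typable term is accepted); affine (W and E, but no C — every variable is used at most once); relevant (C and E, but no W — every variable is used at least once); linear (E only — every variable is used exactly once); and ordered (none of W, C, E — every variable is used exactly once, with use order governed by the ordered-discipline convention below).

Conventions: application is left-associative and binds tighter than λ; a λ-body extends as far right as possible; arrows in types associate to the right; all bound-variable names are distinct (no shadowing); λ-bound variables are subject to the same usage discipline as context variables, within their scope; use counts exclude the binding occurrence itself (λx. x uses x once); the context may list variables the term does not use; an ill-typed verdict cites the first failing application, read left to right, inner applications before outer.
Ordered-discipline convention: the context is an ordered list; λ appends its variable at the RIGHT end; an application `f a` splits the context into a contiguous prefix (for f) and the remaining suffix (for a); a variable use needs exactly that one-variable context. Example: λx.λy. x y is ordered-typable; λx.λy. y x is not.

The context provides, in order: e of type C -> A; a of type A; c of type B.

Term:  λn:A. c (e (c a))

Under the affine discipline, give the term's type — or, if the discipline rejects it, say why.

not well-typed under affine — fails simple typing
counts: e: 1, a: 1, c: 2, n [bound]: 0
uses in reading order: c, e, c, a
typing: ill-typed: non-arrow in function slot: B
across the five disciplines: ordered ✗; linear ✗; affine ✗; relevant ✗; unrestricted ✗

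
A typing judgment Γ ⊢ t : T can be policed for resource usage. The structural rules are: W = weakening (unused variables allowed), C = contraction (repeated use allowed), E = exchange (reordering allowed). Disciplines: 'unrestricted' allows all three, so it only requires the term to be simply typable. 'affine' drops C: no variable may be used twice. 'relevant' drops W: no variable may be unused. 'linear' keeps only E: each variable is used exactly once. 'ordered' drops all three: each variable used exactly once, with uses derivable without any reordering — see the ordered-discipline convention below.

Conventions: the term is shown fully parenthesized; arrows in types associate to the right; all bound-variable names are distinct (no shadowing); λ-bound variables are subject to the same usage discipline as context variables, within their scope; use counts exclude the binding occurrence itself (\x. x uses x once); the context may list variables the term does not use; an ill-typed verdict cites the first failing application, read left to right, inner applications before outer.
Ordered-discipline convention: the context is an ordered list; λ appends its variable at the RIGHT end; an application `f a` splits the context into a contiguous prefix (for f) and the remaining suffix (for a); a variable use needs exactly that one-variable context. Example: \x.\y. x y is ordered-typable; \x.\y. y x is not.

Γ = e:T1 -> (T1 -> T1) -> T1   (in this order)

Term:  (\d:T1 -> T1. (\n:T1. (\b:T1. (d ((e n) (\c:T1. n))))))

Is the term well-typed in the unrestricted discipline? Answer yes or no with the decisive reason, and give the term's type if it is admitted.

yes — type-checks ((T1 -> T1) -> T1 -> T1 -> T1) and nothing is barred; term : (T1 -> T1) -> T1 -> T1 -> T1
counts: e: 1, d (bound): 1, n (bound): 2, b (bound): 0, c (bound): 0
left-to-right use order: d, e, n, n
typing: well-typed at (T1 -> T1) -> T1 -> T1 -> T1
summary: ordered ✗ · linear ✗ · affine ✗ · relevant ✗ · unrestricted ✓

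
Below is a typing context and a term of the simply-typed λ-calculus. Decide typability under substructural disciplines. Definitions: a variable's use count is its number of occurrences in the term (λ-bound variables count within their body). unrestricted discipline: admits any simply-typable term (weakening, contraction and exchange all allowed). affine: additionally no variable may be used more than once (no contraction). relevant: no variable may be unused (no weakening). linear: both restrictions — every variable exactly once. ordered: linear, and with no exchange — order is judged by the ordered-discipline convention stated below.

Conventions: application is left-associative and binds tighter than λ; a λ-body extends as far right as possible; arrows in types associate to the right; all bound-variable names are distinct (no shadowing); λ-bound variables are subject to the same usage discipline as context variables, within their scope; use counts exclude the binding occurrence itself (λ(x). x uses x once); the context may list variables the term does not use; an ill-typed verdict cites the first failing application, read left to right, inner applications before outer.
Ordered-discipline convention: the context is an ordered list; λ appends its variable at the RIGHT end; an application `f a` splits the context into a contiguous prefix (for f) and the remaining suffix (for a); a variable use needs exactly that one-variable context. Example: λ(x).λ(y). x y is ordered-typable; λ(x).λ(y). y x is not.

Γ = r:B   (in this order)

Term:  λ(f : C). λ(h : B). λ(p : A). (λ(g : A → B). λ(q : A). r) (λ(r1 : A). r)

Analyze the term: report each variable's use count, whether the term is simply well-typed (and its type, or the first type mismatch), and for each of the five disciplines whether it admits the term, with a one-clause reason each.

usage: r: 2×, f [bound]: 0×, h [bound]: 0×, p [bound]: 0×, g [bound]: 0×, q [bound]: 0×, r1 [bound]: 0×
order of uses: r, r
typing: well-typed at C → B → A → A → B
ordered: ✗ — uses contraction: r ×2; f, h, p, g, q, r1 never used (weakening)
linear: ✗ — uses contraction: r ×2; f, h, p, g, q, r1 never used (weakening)
affine: ✗ — uses contraction: r ×2
relevant: ✗ — f, h, p, g, q, r1 never used (weakening)
unrestricted: ✓ — typability at C → B → A → A → B is all that's needed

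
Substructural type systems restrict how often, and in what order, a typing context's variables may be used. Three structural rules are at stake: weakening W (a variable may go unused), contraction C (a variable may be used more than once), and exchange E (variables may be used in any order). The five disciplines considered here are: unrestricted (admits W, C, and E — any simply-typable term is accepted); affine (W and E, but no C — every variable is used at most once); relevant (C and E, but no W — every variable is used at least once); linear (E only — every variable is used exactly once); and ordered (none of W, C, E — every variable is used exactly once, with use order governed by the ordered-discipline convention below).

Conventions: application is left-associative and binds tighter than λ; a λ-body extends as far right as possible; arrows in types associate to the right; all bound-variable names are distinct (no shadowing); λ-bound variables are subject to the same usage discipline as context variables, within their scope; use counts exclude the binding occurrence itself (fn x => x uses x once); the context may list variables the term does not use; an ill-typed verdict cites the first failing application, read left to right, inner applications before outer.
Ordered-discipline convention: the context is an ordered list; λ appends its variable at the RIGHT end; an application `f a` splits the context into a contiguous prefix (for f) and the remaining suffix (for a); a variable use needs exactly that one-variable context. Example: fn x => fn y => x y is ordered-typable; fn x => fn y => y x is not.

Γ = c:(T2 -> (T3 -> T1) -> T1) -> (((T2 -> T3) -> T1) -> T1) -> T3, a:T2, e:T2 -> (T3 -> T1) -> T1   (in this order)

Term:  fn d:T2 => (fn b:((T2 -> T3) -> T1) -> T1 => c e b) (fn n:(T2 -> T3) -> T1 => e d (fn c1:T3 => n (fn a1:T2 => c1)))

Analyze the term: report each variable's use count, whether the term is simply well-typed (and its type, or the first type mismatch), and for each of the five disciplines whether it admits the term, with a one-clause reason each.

variable uses: c: 1×, a: 0×, e: 2×, d (λ-bound): 1×, b (λ-bound): 1×, n (λ-bound): 1×, c1 (λ-bound): 1×, a1 (λ-bound): 0×
order of uses: c, e, b, e, d, n, c1
typing: ✓ — T2 -> T3
ordered: ✗, uses contraction: e ×2; unused: a, a1 — weakening required
linear: ✗, uses contraction: e ×2; unused: a, a1 — weakening required
affine: ✗, uses contraction: e ×2
relevant: ✗, unused: a, a1 — weakening required
unrestricted: ✓, simply typable at T2 -> T3; W, C, E all held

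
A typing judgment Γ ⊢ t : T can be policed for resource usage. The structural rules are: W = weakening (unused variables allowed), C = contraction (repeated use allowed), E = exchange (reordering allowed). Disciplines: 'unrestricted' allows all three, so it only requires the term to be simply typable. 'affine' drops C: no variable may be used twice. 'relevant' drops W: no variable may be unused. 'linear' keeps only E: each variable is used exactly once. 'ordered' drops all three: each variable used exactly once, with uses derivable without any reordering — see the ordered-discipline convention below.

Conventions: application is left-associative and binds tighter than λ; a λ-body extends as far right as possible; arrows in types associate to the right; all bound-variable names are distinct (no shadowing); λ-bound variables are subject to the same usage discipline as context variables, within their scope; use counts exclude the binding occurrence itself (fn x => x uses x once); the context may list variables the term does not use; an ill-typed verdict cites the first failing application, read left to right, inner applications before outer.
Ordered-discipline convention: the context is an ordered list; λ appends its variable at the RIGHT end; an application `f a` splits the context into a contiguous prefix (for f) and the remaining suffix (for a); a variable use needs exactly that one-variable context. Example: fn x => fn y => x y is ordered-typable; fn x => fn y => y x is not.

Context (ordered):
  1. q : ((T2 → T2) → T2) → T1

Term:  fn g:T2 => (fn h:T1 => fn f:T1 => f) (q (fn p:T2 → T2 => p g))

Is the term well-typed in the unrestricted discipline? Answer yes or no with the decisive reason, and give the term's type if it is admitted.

yes — well-typed at T2 → T1 → T1; no restrictions here; term : T2 → T1 → T1
usage: q=1; g [bound]=1; h [bound]=0; f [bound]=1; p [bound]=1
use order (left to right): f, q, p, g
typing: well-typed at T2 → T1 → T1
all disciplines: ordered ✗ · linear ✗ · affine ✓ · relevant ✗ · unrestricted ✓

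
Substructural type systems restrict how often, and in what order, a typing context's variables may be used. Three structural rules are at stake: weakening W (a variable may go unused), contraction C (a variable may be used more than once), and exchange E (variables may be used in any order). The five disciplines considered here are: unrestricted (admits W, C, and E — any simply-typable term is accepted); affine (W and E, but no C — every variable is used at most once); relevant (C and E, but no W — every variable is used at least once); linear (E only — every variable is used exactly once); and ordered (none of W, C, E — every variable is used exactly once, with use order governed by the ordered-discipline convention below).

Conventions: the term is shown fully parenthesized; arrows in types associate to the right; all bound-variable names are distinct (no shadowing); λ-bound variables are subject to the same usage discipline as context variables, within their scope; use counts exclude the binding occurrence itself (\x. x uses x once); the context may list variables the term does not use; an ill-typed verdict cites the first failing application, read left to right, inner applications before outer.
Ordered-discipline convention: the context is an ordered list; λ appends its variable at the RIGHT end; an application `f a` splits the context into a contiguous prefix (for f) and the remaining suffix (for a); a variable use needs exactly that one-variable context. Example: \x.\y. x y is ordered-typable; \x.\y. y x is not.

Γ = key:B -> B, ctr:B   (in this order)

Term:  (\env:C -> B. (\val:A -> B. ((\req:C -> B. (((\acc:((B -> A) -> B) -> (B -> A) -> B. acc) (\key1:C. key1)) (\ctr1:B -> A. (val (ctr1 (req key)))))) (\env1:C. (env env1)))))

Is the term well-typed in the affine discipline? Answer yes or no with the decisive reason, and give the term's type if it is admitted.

no — the type mismatch rejects it
variable uses: key ×1, ctr ×0, env (bound) ×1, val (bound) ×1, req (bound) ×1, acc (bound) ×1, key1 (bound) ×1, ctr1 (bound) ×1, env1 (bound) ×1
use order (left to right): acc, key1, val, ctr1, req, key, env, env1
typing: ill-typed: argument of type C -> C where ((B -> A) -> B) -> (B -> A) -> B is required
per-discipline verdicts: ordered ✗, linear ✗, affine ✗, relevant ✗, unrestricted ✗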